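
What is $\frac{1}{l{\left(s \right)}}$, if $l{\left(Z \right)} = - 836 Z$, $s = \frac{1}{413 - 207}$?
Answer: $- \frac{103}{418} \approx -0.24641$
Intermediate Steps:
$s = \frac{1}{206} \approx 0.0048544$
$\frac{1}{l{\left(s \right)}} = \frac{1}{\left(-836\right) \frac{1}{206}} = \frac{1}{- \frac{418}{103}} = - \frac{103}{418}$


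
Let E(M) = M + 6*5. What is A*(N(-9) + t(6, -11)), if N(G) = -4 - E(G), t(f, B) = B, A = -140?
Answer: 5040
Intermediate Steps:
E(M) = 30 + M (E(M) = M + 30 = 30 + M)
N(G) = -34 - G (N(G) = -4 - (30 + G) = -4 + (-30 - G) = -34 - G)
A*(N(-9) + t(6, -11)) = -140*((-34 - 1*(-9)) - 11) = -140*((-34 + 9) - 11) = -140*(-25 - 11) = -140*(-36) = 5040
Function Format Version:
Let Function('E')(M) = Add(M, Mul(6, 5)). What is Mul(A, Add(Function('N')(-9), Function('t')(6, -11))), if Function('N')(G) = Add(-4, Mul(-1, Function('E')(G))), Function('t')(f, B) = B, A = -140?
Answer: 5040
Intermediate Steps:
Function('E')(M) = Add(30, M) (Function('E')(M) = Add(M, 30) = Add(30, M))
Function('N')(G) = Add(-34, Mul(-1, G)) (Function('N')(G) = Add(-4, Mul(-1, Add(30, G))) = Add(-4, Add(-30, Mul(-1, G))) = Add(-34, Mul(-1, G)))
Mul(A, Add(Function('N')(-9), Function('t')(6, -11))) = Mul(-140, Add(Add(-34, Mul(-1, -9)), -11)) = Mul(-140, Add(Add(-34, 9), -11)) = Mul(-140, Add(-25, -11)) = Mul(-140, -36) = 5040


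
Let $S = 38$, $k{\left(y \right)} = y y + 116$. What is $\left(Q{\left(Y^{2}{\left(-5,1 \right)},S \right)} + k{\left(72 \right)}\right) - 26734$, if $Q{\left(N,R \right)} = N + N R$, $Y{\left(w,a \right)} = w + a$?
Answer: $-20810$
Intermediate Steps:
$Y{\left(w,a \right)} = a + w$
$k{\left(y \right)} = 116 + y^{2}$ ($k{\left(y \right)} = y^{2} + 116 = 116 + y^{2}$)
$\left(Q{\left(Y^{2}{\left(-5,1 \right)},S \right)} + k{\left(72 \right)}\right) - 26734 = \left(\left(1 - 5\right)^{2} \left(1 + 38\right) + \left(116 + 72^{2}\right)\right) - 26734 = \left(\left(-4\right)^{2} \cdot 39 + \left(116 + 5184\right)\right) - 26734 = \left(16 \cdot 39 + 5300\right) - 26734 = \left(624 + 5300\right) - 26734 = 5924 - 26734 = -20810$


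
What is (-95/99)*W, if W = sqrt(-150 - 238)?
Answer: -190*I*sqrt(97)/99 ≈ -18.902*I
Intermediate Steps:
W = 2*I*sqrt(97) (W = sqrt(-388) = 2*I*sqrt(97) ≈ 19.698*I)
(-95/99)*W = (-95/99)*(2*I*sqrt(97)) = (-95*1/99)*(2*I*sqrt(97)) = -190*I*sqrt(97)/99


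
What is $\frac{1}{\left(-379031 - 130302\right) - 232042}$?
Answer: $- \frac{1}{741375} \approx -1.3488 \cdot 10^{-6}$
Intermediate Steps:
$\frac{1}{\left(-379031 - 130302\right) - 232042} = \frac{1}{-509333 - 232042} = \frac{1}{-741375} = - \frac{1}{741375}$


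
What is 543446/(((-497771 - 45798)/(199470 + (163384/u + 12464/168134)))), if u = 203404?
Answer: -35646557049657177568/178746018093821 ≈ -1.9943e+5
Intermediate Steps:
543446/(((-497771 - 45798)/(199470 + (163384/u + 12464/168134)))) = 543446/(((-497771 - 45798)/(199470 + (163384/203404 + 12464/168134)))) = 543446/((-543569/(199470 + (163384*(1/203404) + 12464*(1/168134))))) = 543446/((-543569/(199470 + (40846/50851 + 6232/84067)))) = 543446/((-543569/(199470 + 3750704114/4274891017))) = 543446/((-543569/852716261865104/4274891017)) = 543446/((-543569*4274891017/852716261865104)) = 543446/(-178746018093821/65593558605008) = 543446*(-65593558605008/178746018093821) = -35646557049657177568/178746018093821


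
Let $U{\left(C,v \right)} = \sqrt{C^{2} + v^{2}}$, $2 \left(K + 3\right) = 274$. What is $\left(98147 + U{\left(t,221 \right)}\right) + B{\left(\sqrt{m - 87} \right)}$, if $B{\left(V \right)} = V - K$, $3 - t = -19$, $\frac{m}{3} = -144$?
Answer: $98013 + 5 \sqrt{1973} + i \sqrt{519} \approx 98235.0 + 22.782 i$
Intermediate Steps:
$m = -432$ ($m = 3 \left(-144\right) = -432$)
$K = 134$ ($K = -3 + \frac{1}{2} \cdot 274 = -3 + 137 = 134$)
$t = 22$ ($t = 3 - -19 = 3 + 19 = 22$)
$B{\left(V \right)} = -134 + V$ ($B{\left(V \right)} = V - 134 = -134 + V$)
$\left(98147 + U{\left(t,221 \right)}\right) + B{\left(\sqrt{m - 87} \right)} = \left(98147 + \sqrt{22^{2} + 221^{2}}\right) - \left(134 - \sqrt{-432 - 87}\right) = \left(98147 + \sqrt{484 + 48841}\right) - \left(134 - \sqrt{-519}\right) = \left(98147 + \sqrt{49325}\right) - \left(134 - i \sqrt{519}\right) = \left(98147 + 5 \sqrt{1973}\right) - \left(134 - i \sqrt{519}\right) = 98013 + 5 \sqrt{1973} + i \sqrt{519}$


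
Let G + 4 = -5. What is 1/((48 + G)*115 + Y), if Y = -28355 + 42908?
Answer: 1/19038 ≈ 5.2527e-5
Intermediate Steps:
G = -9 (G = -4 - 5 = -9)
Y = 14553
1/((48 + G)*115 + Y) = 1/((48 - 9)*115 + 14553) = 1/(39*115 + 14553) = 1/(4485 + 14553) = 1/19038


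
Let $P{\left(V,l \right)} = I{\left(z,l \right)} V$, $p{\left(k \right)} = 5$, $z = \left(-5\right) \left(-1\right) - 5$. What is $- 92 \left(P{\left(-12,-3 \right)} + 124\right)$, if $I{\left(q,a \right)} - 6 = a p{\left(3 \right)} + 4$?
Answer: $-16928$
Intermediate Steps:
$z = 0$ ($z = 5 - 5 = 0$)
$I{\left(q,a \right)} = 10 + 5 a$ ($I{\left(q,a \right)} = 6 + \left(a 5 + 4\right) = 6 + \left(5 a + 4\right) = 6 + \left(4 + 5 a\right) = 10 + 5 a$)
$P{\left(V,l \right)} = V \left(10 + 5 l\right)$ ($P{\left(V,l \right)} = \left(10 + 5 l\right) V = V \left(10 + 5 l\right)$)
$- 92 \left(P{\left(-12,-3 \right)} + 124\right) = - 92 \left(5 \left(-12\right) \left(2 - 3\right) + 124\right) = - 92 \left(5 \left(-12\right) \left(-1\right) + 124\right) = - 92 \left(60 + 124\right) = \left(-92\right) 184 = -16928$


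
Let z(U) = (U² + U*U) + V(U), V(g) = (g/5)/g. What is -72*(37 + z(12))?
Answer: -117072/5 ≈ -23414.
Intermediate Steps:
V(g) = ⅕ (V(g) = (g/5)/g = ⅕)
z(U) = ⅕ + 2*U² (z(U) = (U² + U*U) + ⅕ = (U² + U²) + ⅕ = 2*U² + ⅕ = ⅕ + 2*U²)
-72*(37 + z(12)) = -72*(37 + (⅕ + 2*12²)) = -72*(37 + (⅕ + 2*144)) = -72*(37 + (⅕ + 288)) = -72*(37 + 1441/5) = -72*1626/5 = -117072/5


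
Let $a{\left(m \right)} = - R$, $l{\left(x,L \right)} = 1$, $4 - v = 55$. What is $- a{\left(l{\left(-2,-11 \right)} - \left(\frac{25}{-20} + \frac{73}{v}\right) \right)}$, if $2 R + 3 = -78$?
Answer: $- \frac{81}{2} \approx -40.5$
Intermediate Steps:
$v = -51$ ($v = 4 - 55 = -51$)
$R = - \frac{81}{2}$ ($R = - \frac{3}{2} + \frac{1}{2} \left(-78\right) = - \frac{3}{2} - 39 = - \frac{81}{2} \approx -40.5$)
$a{\left(m \right)} = \frac{81}{2}$ ($a{\left(m \right)} = \left(-1\right) \left(- \frac{81}{2}\right) = \frac{81}{2}$)
$- a{\left(l{\left(-2,-11 \right)} - \left(\frac{25}{-20} + \frac{73}{v}\right) \right)} = \left(-1\right) \frac{81}{2} = - \frac{81}{2}$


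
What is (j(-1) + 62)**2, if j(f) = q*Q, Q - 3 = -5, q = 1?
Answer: 3600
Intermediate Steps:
Q = -2 (Q = 3 - 5 = -2)
j(f) = -2 (j(f) = 1*(-2) = -2)
(j(-1) + 62)**2 = (-2 + 62)**2 = 60**2 = 3600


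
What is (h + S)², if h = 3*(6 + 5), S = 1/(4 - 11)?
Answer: 52900/49 ≈ 1079.6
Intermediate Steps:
S = -⅐ (S = 1/(-7) = -⅐ ≈ -0.14286)
h = 33 (h = 3*11 = 33)
(h + S)² = (33 - ⅐)² = (230/7)² = 52900/49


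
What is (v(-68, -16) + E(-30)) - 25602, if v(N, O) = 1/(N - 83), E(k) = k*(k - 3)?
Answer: -3716413/151 ≈ -24612.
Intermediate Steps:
E(k) = k*(-3 + k)
v(N, O) = 1/(-83 + N)
(v(-68, -16) + E(-30)) - 25602 = (1/(-83 - 68) - 30*(-3 - 30)) - 25602 = (1/(-151) - 30*(-33)) - 25602 = (-1/151 + 990) - 25602 = 149489/151 - 25602 = -3716413/151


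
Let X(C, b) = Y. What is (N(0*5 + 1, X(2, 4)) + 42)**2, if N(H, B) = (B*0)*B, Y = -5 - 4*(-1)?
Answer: 1764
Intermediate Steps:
Y = -1 (Y = -5 + 4 = -1)
X(C, b) = -1
N(H, B) = 0 (N(H, B) = 0*B = 0)
(N(0*5 + 1, X(2, 4)) + 42)**2 = (0 + 42)**2 = 42**2 = 1764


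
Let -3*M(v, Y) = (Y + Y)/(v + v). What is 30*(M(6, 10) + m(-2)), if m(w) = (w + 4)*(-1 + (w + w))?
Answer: -950/3 ≈ -316.67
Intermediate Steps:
m(w) = (-1 + 2*w)*(4 + w) (m(w) = (4 + w)*(-1 + 2*w) = (-1 + 2*w)*(4 + w))
M(v, Y) = -Y/(3*v) (M(v, Y) = -(Y + Y)/(3*(v + v)) = -2*Y/(3*(2*v)) = -2*Y*1/(2*v)/3 = -Y/(3*v))
30*(M(6, 10) + m(-2)) = 30*(-1/3*10/6 + (-4 + 2*(-2)**2 + 7*(-2))) = 30*(-1/3*10*1/6 + (-4 + 2*4 - 14)) = 30*(-5/9 + (-4 + 8 - 14)) = 30*(-5/9 - 10) = 30*(-95/9) = -950/3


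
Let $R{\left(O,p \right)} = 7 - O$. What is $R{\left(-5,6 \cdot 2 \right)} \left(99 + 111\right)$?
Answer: $2520$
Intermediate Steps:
$R{\left(-5,6 \cdot 2 \right)} \left(99 + 111\right) = \left(7 - -5\right) \left(99 + 111\right) = \left(7 + 5\right) 210 = 12 \cdot 210 = 2520$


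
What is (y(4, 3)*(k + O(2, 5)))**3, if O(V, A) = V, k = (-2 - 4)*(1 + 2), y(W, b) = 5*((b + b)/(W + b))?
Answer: -110592000/343 ≈ -3.2243e+5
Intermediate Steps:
y(W, b) = 10*b/(W + b) (y(W, b) = 5*((2*b)/(W + b)) = 5*(2*b/(W + b)) = 10*b/(W + b))
k = -18 (k = -6*3 = -18)
(y(4, 3)*(k + O(2, 5)))**3 = ((10*3/(4 + 3))*(-18 + 2))**3 = ((10*3/7)*(-16))**3 = ((10*3*(1/7))*(-16))**3 = ((30/7)*(-16))**3 = (-480/7)**3 = -110592000/343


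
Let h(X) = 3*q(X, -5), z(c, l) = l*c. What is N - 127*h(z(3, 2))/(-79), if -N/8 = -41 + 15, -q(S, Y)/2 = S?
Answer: 11860/79 ≈ 150.13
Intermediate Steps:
z(c, l) = c*l
q(S, Y) = -2*S
N = 208 (N = -8*(-41 + 15) = -8*(-26) = 208)
h(X) = -6*X (h(X) = 3*(-2*X) = -6*X)
N - 127*h(z(3, 2))/(-79) = 208 - 127*(-18*2)/(-79) = 208 - 127*(-6*6)*(-1)/79 = 208 - (-4572)*(-1)/79 = 208 - 127*36/79 = 208 - 4572/79 = 11860/79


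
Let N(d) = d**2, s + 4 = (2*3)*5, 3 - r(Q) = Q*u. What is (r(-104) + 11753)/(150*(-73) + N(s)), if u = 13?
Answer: -6554/5137 ≈ -1.2758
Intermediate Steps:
r(Q) = 3 - 13*Q (r(Q) = 3 - Q*13 = 3 - 13*Q)
s = 26 (s = -4 + (2*3)*5 = -4 + 6*5 = -4 + 30 = 26)
(r(-104) + 11753)/(150*(-73) + N(s)) = ((3 - 13*(-104)) + 11753)/(150*(-73) + 26**2) = ((3 + 1352) + 11753)/(-10950 + 676) = (1355 + 11753)/(-10274) = 13108*(-1/10274) = -6554/5137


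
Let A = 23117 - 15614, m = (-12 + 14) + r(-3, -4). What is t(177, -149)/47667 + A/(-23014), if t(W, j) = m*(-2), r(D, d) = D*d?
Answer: -358289893/1097008338 ≈ -0.32661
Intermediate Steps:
m = 14 (m = (-12 + 14) - 3*(-4) = 2 + 12 = 14)
t(W, j) = -28 (t(W, j) = 14*(-2) = -28)
A = 7503
t(177, -149)/47667 + A/(-23014) = -28/47667 + 7503/(-23014) = -28*1/47667 + 7503*(-1/23014) = -28/47667 - 7503/23014 = -358289893/1097008338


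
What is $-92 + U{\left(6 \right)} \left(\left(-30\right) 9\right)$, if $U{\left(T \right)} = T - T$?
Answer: $-92$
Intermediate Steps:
$U{\left(T \right)} = 0$
$-92 + U{\left(6 \right)} \left(\left(-30\right) 9\right) = -92 + 0 \left(\left(-30\right) 9\right) = -92 + 0 \left(-270\right) = -92 + 0 = -92$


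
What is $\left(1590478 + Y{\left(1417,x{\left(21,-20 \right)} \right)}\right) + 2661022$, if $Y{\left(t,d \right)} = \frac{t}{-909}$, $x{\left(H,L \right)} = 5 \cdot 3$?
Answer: $\frac{3864612083}{909} \approx 4.2515 \cdot 10^{6}$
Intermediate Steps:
$x{\left(H,L \right)} = 15$
$Y{\left(t,d \right)} = - \frac{t}{909}$ ($Y{\left(t,d \right)} = t \left(- \frac{1}{909}\right) = - \frac{t}{909}$)
$\left(1590478 + Y{\left(1417,x{\left(21,-20 \right)} \right)}\right) + 2661022 = \left(1590478 - \frac{1417}{909}\right) + 2661022 = \frac{1445743085}{909} + 2661022 = \frac{3864612083}{909}$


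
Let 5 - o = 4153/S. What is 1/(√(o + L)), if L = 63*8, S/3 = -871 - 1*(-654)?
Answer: √54604578/167756 ≈ 0.044049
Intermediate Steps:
S = -651 (S = 3*(-871 - 1*(-654)) = 3*(-871 + 654) = 3*(-217) = -651)
L = 504
o = 7408/651 (o = 5 - 4153/(-651) = 5 - 4153*(-1)/651 = 5 - 1*(-4153/651) = 5 + 4153/651 = 7408/651 ≈ 11.379)
1/(√(o + L)) = 1/(√(7408/651 + 504)) = 1/(√(335512/651)) = 1/(2*√54604578/651) = √54604578/167756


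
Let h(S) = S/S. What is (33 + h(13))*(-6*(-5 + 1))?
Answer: 816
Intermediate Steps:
h(S) = 1
(33 + h(13))*(-6*(-5 + 1)) = (33 + 1)*(-6*(-5 + 1)) = 34*(-6*(-4)) = 34*24 = 816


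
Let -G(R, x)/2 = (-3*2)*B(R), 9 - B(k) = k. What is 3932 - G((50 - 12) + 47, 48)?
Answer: 4844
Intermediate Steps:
B(k) = 9 - k
G(R, x) = 108 - 12*R (G(R, x) = -2*(-3*2)*(9 - R) = -(-12)*(9 - R) = -2*(-54 + 6*R) = 108 - 12*R)
3932 - G((50 - 12) + 47, 48) = 3932 - (108 - 12*((50 - 12) + 47)) = 3932 - (108 - 12*(38 + 47)) = 3932 - (108 - 12*85) = 3932 - (108 - 1020) = 3932 - 1*(-912) = 3932 + 912 = 4844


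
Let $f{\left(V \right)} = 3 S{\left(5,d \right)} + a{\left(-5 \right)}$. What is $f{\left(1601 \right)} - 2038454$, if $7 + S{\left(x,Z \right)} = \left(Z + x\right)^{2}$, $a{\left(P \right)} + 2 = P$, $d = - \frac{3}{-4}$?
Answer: $- \frac{32614125}{16} \approx -2.0384 \cdot 10^{6}$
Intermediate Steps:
$d = \frac{3}{4}$ ($d = \left(-3\right) \left(- \frac{1}{4}\right) = \frac{3}{4} \approx 0.75$)
$a{\left(P \right)} = -2 + P$
$S{\left(x,Z \right)} = -7 + \left(Z + x\right)^{2}$
$f{\left(V \right)} = \frac{1139}{16}$ ($f{\left(V \right)} = 3 \left(-7 + \left(\frac{3}{4} + 5\right)^{2}\right) - 7 = 3 \left(-7 + \left(\frac{23}{4}\right)^{2}\right) - 7 = 3 \left(-7 + \frac{529}{16}\right) - 7 = 3 \cdot \frac{417}{16} - 7 = \frac{1251}{16} - 7 = \frac{1139}{16}$)
$f{\left(1601 \right)} - 2038454 = \frac{1139}{16} - 2038454 = - \frac{32614125}{16}$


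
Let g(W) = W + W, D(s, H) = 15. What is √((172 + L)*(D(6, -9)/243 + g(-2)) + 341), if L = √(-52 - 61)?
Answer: √(-27247 - 319*I*√113)/9 ≈ 1.1391 - 18.376*I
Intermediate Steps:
L = I*√113 (L = √(-113) = I*√113 ≈ 10.63*I)
g(W) = 2*W
√((172 + L)*(D(6, -9)/243 + g(-2)) + 341) = √((172 + I*√113)*(15/243 + 2*(-2)) + 341) = √((172 + I*√113)*(15*(1/243) - 4) + 341) = √((172 + I*√113)*(5/81 - 4) + 341) = √((172 + I*√113)*(-319/81) + 341) = √((-54868/81 - 319*I*√113/81) + 341) = √(-27247/81 - 319*I*√113/81)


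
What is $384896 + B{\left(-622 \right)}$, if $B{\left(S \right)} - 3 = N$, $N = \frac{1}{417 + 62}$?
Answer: $\frac{184366622}{479} \approx 3.849 \cdot 10^{5}$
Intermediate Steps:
$N = \frac{1}{479} \approx 0.0020877$
$B{\left(S \right)} = \frac{1438}{479}$ ($B{\left(S \right)} = 3 + \frac{1}{479} = \frac{1438}{479}$)
$384896 + B{\left(-622 \right)} = 384896 + \frac{1438}{479} = \frac{184366622}{479}$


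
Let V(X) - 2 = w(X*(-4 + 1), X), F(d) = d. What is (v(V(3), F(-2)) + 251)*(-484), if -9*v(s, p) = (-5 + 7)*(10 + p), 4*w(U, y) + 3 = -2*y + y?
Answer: -1085612/9 ≈ -1.2062e+5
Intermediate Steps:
w(U, y) = -¾ - y/4 (w(U, y) = -¾ + (-2*y + y)/4 = -¾ + (-y)/4 = -¾ - y/4)
V(X) = 5/4 - X/4 (V(X) = 2 + (-¾ - X/4) = 5/4 - X/4)
v(s, p) = -20/9 - 2*p/9 (v(s, p) = -(-5 + 7)*(10 + p)/9 = -2*(10 + p)/9 = -(20 + 2*p)/9 = -20/9 - 2*p/9)
(v(V(3), F(-2)) + 251)*(-484) = ((-20/9 - 2/9*(-2)) + 251)*(-484) = ((-20/9 + 4/9) + 251)*(-484) = (-16/9 + 251)*(-484) = (2243/9)*(-484) = -1085612/9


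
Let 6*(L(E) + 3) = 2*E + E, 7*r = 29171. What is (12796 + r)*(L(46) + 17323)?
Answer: 2059359849/7 ≈ 2.9419e+8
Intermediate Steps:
r = 29171/7 (r = (1/7)*29171 = 29171/7 ≈ 4167.3)
L(E) = -3 + E/2 (L(E) = -3 + (2*E + E)/6 = -3 + (3*E)/6 = -3 + E/2)
(12796 + r)*(L(46) + 17323) = (12796 + 29171/7)*((-3 + (1/2)*46) + 17323) = 118743*((-3 + 23) + 17323)/7 = 118743*(20 + 17323)/7 = (118743/7)*17343 = 2059359849/7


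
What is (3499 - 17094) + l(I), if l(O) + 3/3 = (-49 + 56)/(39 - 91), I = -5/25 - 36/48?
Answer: -706999/52 ≈ -13596.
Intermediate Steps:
I = -19/20 (I = -5*1/25 - 36*1/48 = -1/5 - 3/4 = -19/20 ≈ -0.95000)
l(O) = -59/52 (l(O) = -1 + (-49 + 56)/(39 - 91) = -1 + 7/(-52) = -1 + 7*(-1/52) = -1 - 7/52 = -59/52)
(3499 - 17094) + l(I) = (3499 - 17094) - 59/52 = -13595 - 59/52 = -706999/52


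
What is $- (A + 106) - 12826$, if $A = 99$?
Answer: $-13031$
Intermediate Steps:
$- (A + 106) - 12826 = - (99 + 106) - 12826 = \left(-1\right) 205 - 12826 = -205 - 12826 = -13031$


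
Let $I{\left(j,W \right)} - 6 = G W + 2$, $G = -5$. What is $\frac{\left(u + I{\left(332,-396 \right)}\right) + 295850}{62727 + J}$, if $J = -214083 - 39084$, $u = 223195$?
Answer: $- \frac{521033}{190440} \approx -2.7359$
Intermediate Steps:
$I{\left(j,W \right)} = 8 - 5 W$ ($I{\left(j,W \right)} = 6 - \left(-2 + 5 W\right) = 8 - 5 W$)
$J = -253167$ ($J = -214083 - 39084 = -253167$)
$\frac{\left(u + I{\left(332,-396 \right)}\right) + 295850}{62727 + J} = \frac{\left(223195 + \left(8 - -1980\right)\right) + 295850}{62727 - 253167} = \frac{\left(223195 + \left(8 + 1980\right)\right) + 295850}{-190440} = \left(\left(223195 + 1988\right) + 295850\right) \left(- \frac{1}{190440}\right) = \left(225183 + 295850\right) \left(- \frac{1}{190440}\right) = 521033 \left(- \frac{1}{190440}\right) = - \frac{521033}{190440}$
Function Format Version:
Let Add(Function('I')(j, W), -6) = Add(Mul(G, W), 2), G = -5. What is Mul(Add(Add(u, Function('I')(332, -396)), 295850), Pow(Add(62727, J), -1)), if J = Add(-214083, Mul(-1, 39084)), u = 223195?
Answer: Rational(-521033, 190440) ≈ -2.7359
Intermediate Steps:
Function('I')(j, W) = Add(8, Mul(-5, W)) (Function('I')(j, W) = Add(6, Add(Mul(-5, W), 2)) = Add(6, Add(2, Mul(-5, W))) = Add(8, Mul(-5, W)))
J = -253167 (J = Add(-214083, -39084) = -253167)
Mul(Add(Add(u, Function('I')(332, -396)), 295850), Pow(Add(62727, J), -1)) = Mul(Add(Add(223195, Add(8, Mul(-5, -396))), 295850), Pow(Add(62727, -253167), -1)) = Mul(Add(Add(223195, Add(8, 1980)), 295850), Pow(-190440, -1)) = Mul(Add(Add(223195, 1988), 295850), Rational(-1, 190440)) = Mul(Add(225183, 295850), Rational(-1, 190440)) = Mul(521033, Rational(-1, 190440)) = Rational(-521033, 190440)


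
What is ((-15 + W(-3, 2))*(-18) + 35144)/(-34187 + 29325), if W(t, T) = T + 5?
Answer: -1604/221 ≈ -7.2579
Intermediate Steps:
W(t, T) = 5 + T
((-15 + W(-3, 2))*(-18) + 35144)/(-34187 + 29325) = ((-15 + (5 + 2))*(-18) + 35144)/(-34187 + 29325) = ((-15 + 7)*(-18) + 35144)/(-4862) = (-8*(-18) + 35144)*(-1/4862) = (144 + 35144)*(-1/4862) = 35288*(-1/4862) = -1604/221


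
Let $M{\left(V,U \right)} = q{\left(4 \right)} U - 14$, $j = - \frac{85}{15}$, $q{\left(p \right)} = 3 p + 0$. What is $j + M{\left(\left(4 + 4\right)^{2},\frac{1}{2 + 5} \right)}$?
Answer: $- \frac{377}{21} \approx -17.952$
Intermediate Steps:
$q{\left(p \right)} = 3 p$
$j = - \frac{17}{3}$ ($j = \left(-85\right) \frac{1}{15} = - \frac{17}{3} \approx -5.6667$)
$M{\left(V,U \right)} = -14 + 12 U$ ($M{\left(V,U \right)} = 3 \cdot 4 U - 14 = 12 U - 14 = -14 + 12 U$)
$j + M{\left(\left(4 + 4\right)^{2},\frac{1}{2 + 5} \right)} = - \frac{17}{3} - \left(14 - \frac{12}{2 + 5}\right) = - \frac{17}{3} - \left(14 - \frac{12}{7}\right) = - \frac{17}{3} + \left(-14 + 12 \cdot \frac{1}{7}\right) = - \frac{17}{3} + \left(-14 + \frac{12}{7}\right) = - \frac{17}{3} - \frac{86}{7} = - \frac{377}{21}$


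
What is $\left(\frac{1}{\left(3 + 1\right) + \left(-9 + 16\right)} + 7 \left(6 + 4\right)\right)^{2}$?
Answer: $\frac{594441}{121} \approx 4912.7$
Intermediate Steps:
$\left(\frac{1}{\left(3 + 1\right) + \left(-9 + 16\right)} + 7 \left(6 + 4\right)\right)^{2} = \left(\frac{1}{4 + 7} + 7 \cdot 10\right)^{2} = \left(\frac{1}{11} + 70\right)^{2} = \left(\frac{771}{11}\right)^{2} = \frac{594441}{121}$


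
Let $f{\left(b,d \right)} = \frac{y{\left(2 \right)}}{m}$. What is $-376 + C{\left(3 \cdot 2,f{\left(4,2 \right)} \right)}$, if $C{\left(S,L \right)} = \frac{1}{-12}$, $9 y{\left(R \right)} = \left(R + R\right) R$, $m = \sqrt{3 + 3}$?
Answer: $- \frac{4513}{12} \approx -376.08$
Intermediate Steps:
$m = \sqrt{6} \approx 2.4495$
$y{\left(R \right)} = \frac{2 R^{2}}{9}$ ($y{\left(R \right)} = \frac{\left(R + R\right) R}{9} = \frac{2 R R}{9} = \frac{2 R^{2}}{9}$)
$f{\left(b,d \right)} = \frac{4 \sqrt{6}}{27}$ ($f{\left(b,d \right)} = \frac{\frac{2}{9} \cdot 2^{2}}{\sqrt{6}} = \frac{2}{9} \cdot 4 \frac{\sqrt{6}}{6} = \frac{8 \frac{\sqrt{6}}{6}}{9} = \frac{4 \sqrt{6}}{27}$)
$C{\left(S,L \right)} = - \frac{1}{12}$
$-376 + C{\left(3 \cdot 2,f{\left(4,2 \right)} \right)} = -376 - \frac{1}{12} = - \frac{4513}{12}$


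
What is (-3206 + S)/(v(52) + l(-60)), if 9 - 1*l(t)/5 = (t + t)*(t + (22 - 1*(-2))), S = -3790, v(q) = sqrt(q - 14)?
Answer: 150798780/464617987 + 6996*sqrt(38)/464617987 ≈ 0.32466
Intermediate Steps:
v(q) = sqrt(-14 + q)
l(t) = 45 - 10*t*(24 + t) (l(t) = 45 - 5*(t + t)*(t + (22 - 1*(-2))) = 45 - 5*2*t*(t + (22 + 2)) = 45 - 5*2*t*(t + 24) = 45 - 5*2*t*(24 + t) = 45 - 10*t*(24 + t))
(-3206 + S)/(v(52) + l(-60)) = (-3206 - 3790)/(sqrt(-14 + 52) + (45 - 240*(-60) - 10*(-60)**2)) = -6996/(sqrt(38) + (45 + 14400 - 10*3600)) = -6996/(sqrt(38) + (45 + 14400 - 36000)) = -6996/(sqrt(38) - 21555) = -6996/(-21555 + sqrt(38))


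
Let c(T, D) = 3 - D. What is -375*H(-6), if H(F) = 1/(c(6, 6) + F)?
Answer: 125/3 ≈ 41.667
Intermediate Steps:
H(F) = 1/(-3 + F) (H(F) = 1/((3 - 1*6) + F) = 1/((3 - 6) + F) = 1/(-3 + F))
-375*H(-6) = -375/(-3 - 6) = -375/(-9) = -375*(-⅑) = 125/3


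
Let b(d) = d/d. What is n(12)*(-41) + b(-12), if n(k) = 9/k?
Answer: -119/4 ≈ -29.750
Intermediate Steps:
b(d) = 1
n(12)*(-41) + b(-12) = (9/12)*(-41) + 1 = (9*(1/12))*(-41) + 1 = (3/4)*(-41) + 1 = -123/4 + 1 = -119/4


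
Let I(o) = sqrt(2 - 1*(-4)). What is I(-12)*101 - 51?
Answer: -51 + 101*sqrt(6) ≈ 196.40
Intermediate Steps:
I(o) = sqrt(6) (I(o) = sqrt(2 + 4) = sqrt(6))
I(-12)*101 - 51 = sqrt(6)*101 - 51 = 101*sqrt(6) - 51 = -51 + 101*sqrt(6)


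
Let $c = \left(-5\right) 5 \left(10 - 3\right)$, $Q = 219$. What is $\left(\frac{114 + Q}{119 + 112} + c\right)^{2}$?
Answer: $\frac{178596496}{5929} \approx 30123.0$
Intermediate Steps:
$c = -175$ ($c = \left(-25\right) 7 = -175$)
$\left(\frac{114 + Q}{119 + 112} + c\right)^{2} = \left(\frac{114 + 219}{119 + 112} - 175\right)^{2} = \left(\frac{333}{231} - 175\right)^{2} = \left(333 \cdot \frac{1}{231} - 175\right)^{2} = \left(\frac{111}{77} - 175\right)^{2} = \left(- \frac{13364}{77}\right)^{2} = \frac{178596496}{5929}$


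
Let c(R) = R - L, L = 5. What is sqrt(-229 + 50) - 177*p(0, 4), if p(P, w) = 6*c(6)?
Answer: -1062 + I*sqrt(179) ≈ -1062.0 + 13.379*I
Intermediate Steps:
c(R) = -5 + R (c(R) = R - 1*5 = R - 5 = -5 + R)
p(P, w) = 6 (p(P, w) = 6*(-5 + 6) = 6*1 = 6)
sqrt(-229 + 50) - 177*p(0, 4) = sqrt(-229 + 50) - 177*6 = sqrt(-179) - 1062 = I*sqrt(179) - 1062 = -1062 + I*sqrt(179)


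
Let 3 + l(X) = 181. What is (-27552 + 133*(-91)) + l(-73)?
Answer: -39477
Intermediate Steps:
l(X) = 178 (l(X) = -3 + 181 = 178)
(-27552 + 133*(-91)) + l(-73) = (-27552 + 133*(-91)) + 178 = (-27552 - 12103) + 178 = -39655 + 178 = -39477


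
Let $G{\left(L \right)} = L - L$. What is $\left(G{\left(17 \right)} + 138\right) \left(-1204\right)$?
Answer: $-166152$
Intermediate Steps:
$G{\left(L \right)} = 0$
$\left(G{\left(17 \right)} + 138\right) \left(-1204\right) = \left(0 + 138\right) \left(-1204\right) = 138 \left(-1204\right) = -166152$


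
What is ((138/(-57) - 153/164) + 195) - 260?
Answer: -212991/3116 ≈ -68.354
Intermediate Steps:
((138/(-57) - 153/164) + 195) - 260 = ((138*(-1/57) - 153*1/164) + 195) - 260 = ((-46/19 - 153/164) + 195) - 260 = (-10451/3116 + 195) - 260 = 597169/3116 - 260 = -212991/3116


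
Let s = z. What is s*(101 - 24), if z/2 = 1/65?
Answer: 154/65 ≈ 2.3692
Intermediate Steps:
z = 2/65 ≈ 0.030769
s = 2/65 ≈ 0.030769
s*(101 - 24) = 2*(101 - 24)/65 = (2/65)*77 = 154/65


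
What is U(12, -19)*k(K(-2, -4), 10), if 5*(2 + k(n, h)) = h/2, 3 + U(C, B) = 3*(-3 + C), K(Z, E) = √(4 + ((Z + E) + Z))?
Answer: -24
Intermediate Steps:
K(Z, E) = √(4 + E + 2*Z) (K(Z, E) = √(4 + ((E + Z) + Z)) = √(4 + (E + 2*Z)) = √(4 + E + 2*Z))
U(C, B) = -12 + 3*C (U(C, B) = -3 + 3*(-3 + C) = -3 + (-9 + 3*C) = -12 + 3*C)
k(n, h) = -2 + h/10 (k(n, h) = -2 + (h/2)/5 = -2 + h/10)
U(12, -19)*k(K(-2, -4), 10) = (-12 + 3*12)*(-2 + (⅒)*10) = (-12 + 36)*(-2 + 1) = 24*(-1) = -24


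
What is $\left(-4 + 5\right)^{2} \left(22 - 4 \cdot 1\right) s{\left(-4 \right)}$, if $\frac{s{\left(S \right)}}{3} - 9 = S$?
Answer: $270$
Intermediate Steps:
$s{\left(S \right)} = 27 + 3 S$
$\left(-4 + 5\right)^{2} \left(22 - 4 \cdot 1\right) s{\left(-4 \right)} = \left(-4 + 5\right)^{2} \left(22 - 4 \cdot 1\right) \left(27 + 3 \left(-4\right)\right) = 1^{2} \left(22 - 4\right) \left(27 - 12\right) = 1 \left(22 - 4\right) 15 = 1 \cdot 18 \cdot 15 = 18 \cdot 15 = 270$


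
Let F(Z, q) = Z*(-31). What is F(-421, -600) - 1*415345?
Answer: -402294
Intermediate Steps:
F(Z, q) = -31*Z
F(-421, -600) - 1*415345 = -31*(-421) - 1*415345 = 13051 - 415345 = -402294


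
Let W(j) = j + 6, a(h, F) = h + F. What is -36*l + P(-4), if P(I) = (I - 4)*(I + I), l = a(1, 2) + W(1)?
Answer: -296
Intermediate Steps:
a(h, F) = F + h
W(j) = 6 + j
l = 10 (l = (2 + 1) + (6 + 1) = 3 + 7 = 10)
P(I) = 2*I*(-4 + I) (P(I) = (-4 + I)*(2*I) = 2*I*(-4 + I))
-36*l + P(-4) = -36*10 + 2*(-4)*(-4 - 4) = -360 + 2*(-4)*(-8) = -360 + 64 = -296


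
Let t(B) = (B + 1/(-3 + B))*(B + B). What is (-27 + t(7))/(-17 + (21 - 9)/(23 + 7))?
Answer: -745/166 ≈ -4.4880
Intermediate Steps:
t(B) = 2*B*(B + 1/(-3 + B)) (t(B) = (B + 1/(-3 + B))*(2*B) = 2*B*(B + 1/(-3 + B)))
(-27 + t(7))/(-17 + (21 - 9)/(23 + 7)) = (-27 + 2*7*(1 + 7**2 - 3*7)/(-3 + 7))/(-17 + (21 - 9)/(23 + 7)) = (-27 + 2*7*(1 + 49 - 21)/4)/(-17 + 12/30) = (-27 + 2*7*(1/4)*29)/(-17 + 12*(1/30)) = (-27 + 203/2)/(-17 + 2/5) = (149/2)/(-83/5) = -5/83*149/2 = -745/166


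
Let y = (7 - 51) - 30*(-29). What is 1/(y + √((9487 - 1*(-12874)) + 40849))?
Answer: 59/44219 - √1290/88438 ≈ 0.00092815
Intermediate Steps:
y = 826 (y = -44 + 870 = 826)
1/(y + √((9487 - 1*(-12874)) + 40849)) = 1/(826 + √((9487 - 1*(-12874)) + 40849)) = 1/(826 + √((9487 + 12874) + 40849)) = 1/(826 + √(22361 + 40849)) = 1/(826 + √63210) = 1/(826 + 7*√1290)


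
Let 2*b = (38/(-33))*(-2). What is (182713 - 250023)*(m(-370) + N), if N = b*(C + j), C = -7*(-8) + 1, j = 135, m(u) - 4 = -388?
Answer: 120619520/11 ≈ 1.0965e+7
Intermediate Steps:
m(u) = -384 (m(u) = 4 - 388 = -384)
b = 38/33 (b = ((38/(-33))*(-2))/2 = ((38*(-1/33))*(-2))/2 = (-38/33*(-2))/2 = (½)*(76/33) = 38/33 ≈ 1.1515)
C = 57 (C = 56 + 1 = 57)
N = 2432/11 (N = 38*(57 + 135)/33 = (38/33)*192 = 2432/11 ≈ 221.09)
(182713 - 250023)*(m(-370) + N) = (182713 - 250023)*(-384 + 2432/11) = -67310*(-1792/11) = 120619520/11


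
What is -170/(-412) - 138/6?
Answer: -4653/206 ≈ -22.587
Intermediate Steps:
-170/(-412) - 138/6 = -170*(-1/412) - 138*⅙ = 85/206 - 23 = -4653/206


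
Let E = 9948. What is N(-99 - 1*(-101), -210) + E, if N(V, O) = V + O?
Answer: 9740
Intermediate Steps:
N(V, O) = O + V
N(-99 - 1*(-101), -210) + E = (-210 + (-99 - 1*(-101))) + 9948 = (-210 + (-99 + 101)) + 9948 = (-210 + 2) + 9948 = -208 + 9948 = 9740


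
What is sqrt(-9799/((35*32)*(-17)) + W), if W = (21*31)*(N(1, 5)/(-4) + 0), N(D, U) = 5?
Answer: I*sqrt(18425961190)/4760 ≈ 28.517*I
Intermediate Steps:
W = -3255/4 (W = (21*31)*(5/(-4) + 0) = 651*(5*(-1/4) + 0) = 651*(-5/4 + 0) = 651*(-5/4) = -3255/4 ≈ -813.75)
sqrt(-9799/((35*32)*(-17)) + W) = sqrt(-9799/((35*32)*(-17)) - 3255/4) = sqrt(-9799/(1120*(-17)) - 3255/4) = sqrt(-9799/(-19040) - 3255/4) = sqrt(-9799*(-1/19040) - 3255/4) = sqrt(9799/19040 - 3255/4) = sqrt(-15484001/19040) = I*sqrt(18425961190)/4760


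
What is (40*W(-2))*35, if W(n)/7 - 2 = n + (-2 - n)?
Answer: 0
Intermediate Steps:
W(n) = 0 (W(n) = 14 + 7*(n + (-2 - n)) = 14 + 7*(-2) = 14 - 14 = 0)
(40*W(-2))*35 = (40*0)*35 = 0*35 = 0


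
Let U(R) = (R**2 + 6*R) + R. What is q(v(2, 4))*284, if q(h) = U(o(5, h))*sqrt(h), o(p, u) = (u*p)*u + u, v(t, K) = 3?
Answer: 749760*sqrt(3) ≈ 1.2986e+6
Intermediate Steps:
o(p, u) = u + p*u**2 (o(p, u) = (p*u)*u + u = p*u**2 + u = u + p*u**2)
U(R) = R**2 + 7*R
q(h) = h**(3/2)*(1 + 5*h)*(7 + h*(1 + 5*h)) (q(h) = ((h*(1 + 5*h))*(7 + h*(1 + 5*h)))*sqrt(h) = (h*(1 + 5*h)*(7 + h*(1 + 5*h)))*sqrt(h) = h**(3/2)*(1 + 5*h)*(7 + h*(1 + 5*h)))
q(v(2, 4))*284 = (3**(3/2)*(1 + 5*3)*(7 + 3*(1 + 5*3)))*284 = ((3*sqrt(3))*(1 + 15)*(7 + 3*(1 + 15)))*284 = ((3*sqrt(3))*16*(7 + 3*16))*284 = ((3*sqrt(3))*16*(7 + 48))*284 = ((3*sqrt(3))*16*55)*284 = (2640*sqrt(3))*284 = 749760*sqrt(3)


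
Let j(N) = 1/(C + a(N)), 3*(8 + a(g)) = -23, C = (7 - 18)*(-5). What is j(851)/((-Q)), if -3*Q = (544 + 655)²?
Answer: 9/169636918 ≈ 5.3054e-8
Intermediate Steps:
Q = -1437601/3 (Q = -(544 + 655)²/3 = -⅓*1199² = -⅓*1437601 = -1437601/3 ≈ -4.7920e+5)
C = 55 (C = -11*(-5) = 55)
a(g) = -47/3 (a(g) = -8 + (⅓)*(-23) = -8 - 23/3 = -47/3)
j(N) = 3/118 (j(N) = 1/(55 - 47/3) = 1/(118/3) = 3/118)
j(851)/((-Q)) = 3/(118*((-1*(-1437601/3)))) = 3/(118*(1437601/3)) = (3/118)*(3/1437601) = 9/169636918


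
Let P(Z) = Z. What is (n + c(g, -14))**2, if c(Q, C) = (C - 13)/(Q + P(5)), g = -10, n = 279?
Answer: 2022084/25 ≈ 80883.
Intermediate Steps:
c(Q, C) = (-13 + C)/(5 + Q) (c(Q, C) = (C - 13)/(Q + 5) = (-13 + C)/(5 + Q))
(n + c(g, -14))**2 = (279 + (-13 - 14)/(5 - 10))**2 = (279 - 27/(-5))**2 = (279 - 1/5*(-27))**2 = (279 + 27/5)**2 = (1422/5)**2 = 2022084/25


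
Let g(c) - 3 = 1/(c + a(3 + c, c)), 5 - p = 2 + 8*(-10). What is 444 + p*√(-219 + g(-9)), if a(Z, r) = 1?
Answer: 444 + 83*I*√3458/4 ≈ 444.0 + 1220.2*I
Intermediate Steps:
p = 83 (p = 5 - (2 + 8*(-10)) = 5 - (2 - 80) = 5 - 1*(-78) = 5 + 78 = 83)
g(c) = 3 + 1/(1 + c) (g(c) = 3 + 1/(c + 1) = 3 + 1/(1 + c))
444 + p*√(-219 + g(-9)) = 444 + 83*√(-219 + (4 + 3*(-9))/(1 - 9)) = 444 + 83*√(-219 + (4 - 27)/(-8)) = 444 + 83*√(-219 - ⅛*(-23)) = 444 + 83*√(-219 + 23/8) = 444 + 83*√(-1729/8) = 444 + 83*(I*√3458/4) = 444 + 83*I*√3458/4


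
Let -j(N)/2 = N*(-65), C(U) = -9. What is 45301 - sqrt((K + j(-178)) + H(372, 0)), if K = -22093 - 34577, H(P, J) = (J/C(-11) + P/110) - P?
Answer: 45301 - 4*I*sqrt(15158770)/55 ≈ 45301.0 - 283.16*I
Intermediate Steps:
H(P, J) = -109*P/110 - J/9 (H(P, J) = (J/(-9) + P/110) - P = (J*(-1/9) + P*(1/110)) - P = (-J/9 + P/110) - P = -109*P/110 - J/9)
K = -56670
j(N) = 130*N (j(N) = -2*N*(-65) = -(-130)*N = 130*N)
45301 - sqrt((K + j(-178)) + H(372, 0)) = 45301 - sqrt((-56670 + 130*(-178)) + (-109/110*372 - 1/9*0)) = 45301 - sqrt((-56670 - 23140) + (-20274/55 + 0)) = 45301 - sqrt(-79810 - 20274/55) = 45301 - sqrt(-4409824/55) = 45301 - 4*I*sqrt(15158770)/55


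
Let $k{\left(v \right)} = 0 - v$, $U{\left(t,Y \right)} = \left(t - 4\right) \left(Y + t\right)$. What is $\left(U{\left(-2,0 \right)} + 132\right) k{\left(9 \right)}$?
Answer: $-1296$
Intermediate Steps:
$U{\left(t,Y \right)} = \left(-4 + t\right) \left(Y + t\right)$
$k{\left(v \right)} = - v$
$\left(U{\left(-2,0 \right)} + 132\right) k{\left(9 \right)} = \left(\left(\left(-2\right)^{2} - 0 - -8 + 0 \left(-2\right)\right) + 132\right) \left(\left(-1\right) 9\right) = \left(\left(4 + 0 + 8 + 0\right) + 132\right) \left(-9\right) = \left(12 + 132\right) \left(-9\right) = 144 \left(-9\right) = -1296$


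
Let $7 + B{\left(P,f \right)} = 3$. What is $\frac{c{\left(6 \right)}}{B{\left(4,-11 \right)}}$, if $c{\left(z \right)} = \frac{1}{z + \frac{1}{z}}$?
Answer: $- \frac{3}{74} \approx -0.040541$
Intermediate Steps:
$B{\left(P,f \right)} = -4$ ($B{\left(P,f \right)} = -7 + 3 = -4$)
$\frac{c{\left(6 \right)}}{B{\left(4,-11 \right)}} = \frac{6 \frac{1}{1 + 6^{2}}}{-4} = \frac{6}{1 + 36} \left(- \frac{1}{4}\right) = \frac{6}{37} \left(- \frac{1}{4}\right) = - \frac{3}{74}$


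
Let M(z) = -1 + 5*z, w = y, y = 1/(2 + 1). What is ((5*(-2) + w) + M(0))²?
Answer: 1024/9 ≈ 113.78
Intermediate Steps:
y = ⅓ (y = 1/3 = ⅓ ≈ 0.33333)
w = ⅓ ≈ 0.33333
((5*(-2) + w) + M(0))² = ((5*(-2) + ⅓) + (-1 + 5*0))² = ((-10 + ⅓) + (-1 + 0))² = (-29/3 - 1)² = (-32/3)² = 1024/9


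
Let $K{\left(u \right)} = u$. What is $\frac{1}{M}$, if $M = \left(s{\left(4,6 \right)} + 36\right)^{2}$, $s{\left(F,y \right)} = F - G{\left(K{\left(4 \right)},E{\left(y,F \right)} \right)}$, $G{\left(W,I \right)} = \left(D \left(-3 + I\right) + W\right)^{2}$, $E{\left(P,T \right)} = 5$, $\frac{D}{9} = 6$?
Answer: $\frac{1}{156350016} \approx 6.3959 \cdot 10^{-9}$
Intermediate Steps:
$D = 54$ ($D = 9 \cdot 6 = 54$)
$G{\left(W,I \right)} = \left(-162 + W + 54 I\right)^{2}$ ($G{\left(W,I \right)} = \left(54 \left(-3 + I\right) + W\right)^{2} = \left(\left(-162 + 54 I\right) + W\right)^{2} = \left(-162 + W + 54 I\right)^{2}$)
$s{\left(F,y \right)} = -12544 + F$ ($s{\left(F,y \right)} = F - \left(-162 + 4 + 54 \cdot 5\right)^{2} = F - \left(-162 + 4 + 270\right)^{2} = F - 112^{2} = F - 12544 = -12544 + F$)
$M = 156350016$ ($M = \left(\left(-12544 + 4\right) + 36\right)^{2} = \left(-12540 + 36\right)^{2} = \left(-12504\right)^{2} = 156350016$)
$\frac{1}{M} = \frac{1}{156350016}$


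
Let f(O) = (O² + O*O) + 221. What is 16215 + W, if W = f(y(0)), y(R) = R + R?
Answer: 16436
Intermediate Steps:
y(R) = 2*R
f(O) = 221 + 2*O² (f(O) = (O² + O²) + 221 = 2*O² + 221 = 221 + 2*O²)
W = 221 (W = 221 + 2*(2*0)² = 221 + 2*0² = 221 + 2*0 = 221 + 0 = 221)
16215 + W = 16215 + 221 = 16436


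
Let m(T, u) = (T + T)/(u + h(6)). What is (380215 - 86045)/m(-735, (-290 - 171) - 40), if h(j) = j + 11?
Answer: 14237828/147 ≈ 96856.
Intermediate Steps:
h(j) = 11 + j
m(T, u) = 2*T/(17 + u) (m(T, u) = (T + T)/(u + (11 + 6)) = (2*T)/(u + 17) = (2*T)/(17 + u) = 2*T/(17 + u))
(380215 - 86045)/m(-735, (-290 - 171) - 40) = (380215 - 86045)/((2*(-735)/(17 + ((-290 - 171) - 40)))) = 294170/((2*(-735)/(17 + (-461 - 40)))) = 294170/((2*(-735)/(17 - 501))) = 294170/((2*(-735)/(-484))) = 294170/((2*(-735)*(-1/484))) = 294170/(735/242) = 294170*(242/735) = 14237828/147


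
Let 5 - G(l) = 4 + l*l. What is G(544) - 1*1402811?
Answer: -1698746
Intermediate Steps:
G(l) = 1 - l² (G(l) = 5 - (4 + l*l) = 5 - (4 + l²) = 5 + (-4 - l²) = 1 - l²)
G(544) - 1*1402811 = (1 - 1*544²) - 1*1402811 = (1 - 1*295936) - 1402811 = (1 - 295936) - 1402811 = -295935 - 1402811 = -1698746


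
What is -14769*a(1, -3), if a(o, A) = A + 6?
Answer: -44307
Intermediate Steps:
a(o, A) = 6 + A
-14769*a(1, -3) = -14769*(6 - 3) = -14769*3 = -44307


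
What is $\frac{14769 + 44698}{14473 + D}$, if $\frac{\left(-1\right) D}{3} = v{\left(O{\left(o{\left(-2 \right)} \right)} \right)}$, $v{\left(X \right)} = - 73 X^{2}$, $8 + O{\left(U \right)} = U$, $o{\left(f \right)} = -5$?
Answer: $\frac{59467}{51484} \approx 1.1551$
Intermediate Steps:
$O{\left(U \right)} = -8 + U$
$D = 37011$ ($D = - 3 \left(- 73 \left(-8 - 5\right)^{2}\right) = - 3 \left(- 73 \left(-13\right)^{2}\right) = - 3 \left(\left(-73\right) 169\right) = \left(-3\right) \left(-12337\right) = 37011$)
$\frac{14769 + 44698}{14473 + D} = \frac{14769 + 44698}{14473 + 37011} = \frac{59467}{51484}$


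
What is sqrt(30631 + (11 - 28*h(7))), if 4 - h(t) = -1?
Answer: sqrt(30502) ≈ 174.65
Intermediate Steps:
h(t) = 5 (h(t) = 4 - 1*(-1) = 4 + 1 = 5)
sqrt(30631 + (11 - 28*h(7))) = sqrt(30631 + (11 - 28*5)) = sqrt(30631 + (11 - 140)) = sqrt(30631 - 129) = sqrt(30502)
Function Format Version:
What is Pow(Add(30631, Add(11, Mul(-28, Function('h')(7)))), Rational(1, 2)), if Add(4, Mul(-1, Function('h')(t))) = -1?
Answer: Pow(30502, Rational(1, 2)) ≈ 174.65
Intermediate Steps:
Function('h')(t) = 5 (Function('h')(t) = Add(4, Mul(-1, -1)) = Add(4, 1) = 5)
Pow(Add(30631, Add(11, Mul(-28, Function('h')(7)))), Rational(1, 2)) = Pow(Add(30631, Add(11, Mul(-28, 5))), Rational(1, 2)) = Pow(Add(30631, Add(11, -140)), Rational(1, 2)) = Pow(Add(30631, -129), Rational(1, 2)) = Pow(30502, Rational(1, 2))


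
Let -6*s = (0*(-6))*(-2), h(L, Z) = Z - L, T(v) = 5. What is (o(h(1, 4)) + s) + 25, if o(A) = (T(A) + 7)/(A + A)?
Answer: 27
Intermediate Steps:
o(A) = 6/A (o(A) = (5 + 7)/(A + A) = 12/((2*A)) = 12*(1/(2*A)) = 6/A)
s = 0 (s = -0*(-6)*(-2)/6 = -0*(-2) = -1/6*0 = 0)
(o(h(1, 4)) + s) + 25 = (6/(4 - 1*1) + 0) + 25 = (6/(4 - 1) + 0) + 25 = (6/3 + 0) + 25 = (6*(1/3) + 0) + 25 = (2 + 0) + 25 = 2 + 25 = 27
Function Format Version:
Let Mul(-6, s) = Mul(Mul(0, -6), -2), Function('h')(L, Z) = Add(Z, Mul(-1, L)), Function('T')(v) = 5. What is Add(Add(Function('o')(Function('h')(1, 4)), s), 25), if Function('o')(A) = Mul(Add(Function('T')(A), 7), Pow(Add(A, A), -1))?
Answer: 27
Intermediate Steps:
Function('o')(A) = Mul(6, Pow(A, -1)) (Function('o')(A) = Mul(Add(5, 7), Pow(Add(A, A), -1)) = Mul(12, Pow(Mul(2, A), -1)) = Mul(12, Mul(Rational(1, 2), Pow(A, -1))) = Mul(6, Pow(A, -1)))
s = 0 (s = Mul(Rational(-1, 6), Mul(Mul(0, -6), -2)) = Mul(Rational(-1, 6), Mul(0, -2)) = Mul(Rational(-1, 6), 0) = 0)
Add(Add(Function('o')(Function('h')(1, 4)), s), 25) = Add(Add(Mul(6, Pow(Add(4, Mul(-1, 1)), -1)), 0), 25) = Add(Add(Mul(6, Pow(Add(4, -1), -1)), 0), 25) = Add(Add(Mul(6, Pow(3, -1)), 0), 25) = Add(Add(Mul(6, Rational(1, 3)), 0), 25) = Add(Add(2, 0), 25) = Add(2, 25) = 27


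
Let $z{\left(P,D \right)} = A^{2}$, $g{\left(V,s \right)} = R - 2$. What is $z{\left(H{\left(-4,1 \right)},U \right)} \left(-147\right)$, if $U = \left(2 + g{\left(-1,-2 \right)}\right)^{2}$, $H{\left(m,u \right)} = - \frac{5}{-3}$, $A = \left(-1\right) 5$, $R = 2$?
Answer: $-3675$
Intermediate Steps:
$g{\left(V,s \right)} = 0$ ($g{\left(V,s \right)} = 2 - 2 = 0$)
$A = -5$
$H{\left(m,u \right)} = \frac{5}{3}$ ($H{\left(m,u \right)} = \left(-5\right) \left(- \frac{1}{3}\right) = \frac{5}{3}$)
$U = 4$ ($U = \left(2 + 0\right)^{2} = 2^{2} = 4$)
$z{\left(P,D \right)} = 25$ ($z{\left(P,D \right)} = \left(-5\right)^{2} = 25$)
$z{\left(H{\left(-4,1 \right)},U \right)} \left(-147\right) = 25 \left(-147\right) = -3675$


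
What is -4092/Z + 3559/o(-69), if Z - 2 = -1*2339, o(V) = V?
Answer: -2678345/53751 ≈ -49.829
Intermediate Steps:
Z = -2337 (Z = 2 - 1*2339 = 2 - 2339 = -2337)
-4092/Z + 3559/o(-69) = -4092/(-2337) + 3559/(-69) = -4092*(-1/2337) + 3559*(-1/69) = 1364/779 - 3559/69 = -2678345/53751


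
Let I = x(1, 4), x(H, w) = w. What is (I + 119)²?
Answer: 15129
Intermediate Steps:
I = 4
(I + 119)² = (4 + 119)² = 123² = 15129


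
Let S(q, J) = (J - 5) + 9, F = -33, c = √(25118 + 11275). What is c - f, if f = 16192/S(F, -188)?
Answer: 88 + √36393 ≈ 278.77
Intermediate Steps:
c = √36393 ≈ 190.77
S(q, J) = 4 + J (S(q, J) = (-5 + J) + 9 = 4 + J)
f = -88 (f = 16192/(4 - 188) = 16192/(-184) = 16192*(-1/184) = -88)
c - f = √36393 - 1*(-88) = √36393 + 88 = 88 + √36393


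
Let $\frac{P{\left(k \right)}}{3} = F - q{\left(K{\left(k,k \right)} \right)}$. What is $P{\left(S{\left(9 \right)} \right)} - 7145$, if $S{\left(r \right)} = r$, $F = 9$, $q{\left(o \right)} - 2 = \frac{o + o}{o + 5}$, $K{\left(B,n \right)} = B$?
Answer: $- \frac{49895}{7} \approx -7127.9$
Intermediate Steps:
$q{\left(o \right)} = 2 + \frac{2 o}{5 + o}$ ($q{\left(o \right)} = 2 + \frac{o + o}{o + 5} = 2 + \frac{2 o}{5 + o}$)
$P{\left(k \right)} = 27 - \frac{6 \left(5 + 2 k\right)}{5 + k}$ ($P{\left(k \right)} = 3 \left(9 - \frac{2 \left(5 + 2 k\right)}{5 + k}\right) = 27 - \frac{6 \left(5 + 2 k\right)}{5 + k}$)
$P{\left(S{\left(9 \right)} \right)} - 7145 = \frac{15 \left(7 + 9\right)}{5 + 9} - 7145 = 15 \cdot \frac{1}{14} \cdot 16 - 7145 = \frac{120}{7} - 7145 = - \frac{49895}{7}$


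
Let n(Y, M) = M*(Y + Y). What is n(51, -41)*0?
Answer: 0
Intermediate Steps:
n(Y, M) = 2*M*Y (n(Y, M) = M*(2*Y) = 2*M*Y)
n(51, -41)*0 = (2*(-41)*51)*0 = -4182*0 = 0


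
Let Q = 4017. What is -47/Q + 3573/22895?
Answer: 13276676/91969215 ≈ 0.14436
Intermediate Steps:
-47/Q + 3573/22895 = -47/4017 + 3573/22895 = 13276676/91969215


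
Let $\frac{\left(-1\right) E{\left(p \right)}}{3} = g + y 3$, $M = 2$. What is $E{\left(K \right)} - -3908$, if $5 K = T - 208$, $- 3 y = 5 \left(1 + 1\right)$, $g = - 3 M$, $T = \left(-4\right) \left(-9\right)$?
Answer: $3956$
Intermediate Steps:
$T = 36$
$g = -6$ ($g = \left(-3\right) 2 = -6$)
$y = - \frac{10}{3}$ ($y = - \frac{5 \left(1 + 1\right)}{3} = - \frac{5 \cdot 2}{3} = \left(- \frac{1}{3}\right) 10 = - \frac{10}{3} \approx -3.3333$)
$K = - \frac{172}{5}$ ($K = \frac{36 - 208}{5} = \frac{1}{5} \left(-172\right) = - \frac{172}{5} \approx -34.4$)
$E{\left(p \right)} = 48$ ($E{\left(p \right)} = - 3 \left(-6 - 10\right) = \left(-3\right) \left(-16\right) = 48$)
$E{\left(K \right)} - -3908 = 48 - -3908 = 48 + 3908 = 3956$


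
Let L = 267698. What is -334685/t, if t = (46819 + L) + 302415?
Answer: -334685/616932 ≈ -0.54250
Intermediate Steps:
t = 616932 (t = (46819 + 267698) + 302415 = 314517 + 302415 = 616932)
-334685/t = -334685/616932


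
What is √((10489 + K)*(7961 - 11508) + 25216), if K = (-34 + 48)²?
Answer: I*√37874479 ≈ 6154.2*I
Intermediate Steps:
K = 196 (K = 14² = 196)
√((10489 + K)*(7961 - 11508) + 25216) = √((10489 + 196)*(7961 - 11508) + 25216) = √(10685*(-3547) + 25216) = √(-37899695 + 25216) = √(-37874479) = I*√37874479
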